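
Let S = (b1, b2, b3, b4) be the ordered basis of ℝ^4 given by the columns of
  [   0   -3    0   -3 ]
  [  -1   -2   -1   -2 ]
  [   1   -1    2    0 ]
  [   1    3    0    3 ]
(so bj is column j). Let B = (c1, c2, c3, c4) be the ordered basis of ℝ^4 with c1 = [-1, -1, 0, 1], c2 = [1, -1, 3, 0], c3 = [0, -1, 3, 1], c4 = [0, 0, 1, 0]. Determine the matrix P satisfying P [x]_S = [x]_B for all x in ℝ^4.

[[0, 2, 1, 2], [0, -1, 1, -1], [1, 1, -1, 1], [-2, -1, 2, 0]]

Take x = bj: its S-coordinates are the j-th standard unit vector, so P e_j — column j of P — equals [bj]_B.
b1 = 0·c1 + 0·c2 + c3 - 2c4, giving column 1 = [0, 0, 1, -2]; repeating for each j gives P = [[0, 2, 1, 2], [0, -1, 1, -1], [1, 1, -1, 1], [-2, -1, 2, 0]].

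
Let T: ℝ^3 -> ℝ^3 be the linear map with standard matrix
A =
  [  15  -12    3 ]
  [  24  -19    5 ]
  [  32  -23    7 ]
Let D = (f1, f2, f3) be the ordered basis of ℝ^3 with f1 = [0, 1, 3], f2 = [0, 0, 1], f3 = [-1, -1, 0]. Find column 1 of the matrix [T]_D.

[-1, 1, 3]

Column 1 of [T]_D is the D-coordinate vector of T(f1).
In standard coordinates T(f1) = A f1 = [-3, -4, -2].
Converting to D: [-3, -4, -2] = -f1 + f2 + 3f3, so the coordinate vector is [-1, 1, 3].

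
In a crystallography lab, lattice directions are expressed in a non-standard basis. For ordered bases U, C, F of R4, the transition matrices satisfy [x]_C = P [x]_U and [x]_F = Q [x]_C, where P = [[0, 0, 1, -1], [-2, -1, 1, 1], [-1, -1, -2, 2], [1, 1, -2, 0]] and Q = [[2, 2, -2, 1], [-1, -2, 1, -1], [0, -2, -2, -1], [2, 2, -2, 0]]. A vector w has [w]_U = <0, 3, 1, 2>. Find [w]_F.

<1, -1, 1, 0>

Apply P to get C-coordinates <-1, 0, -1, 1>, then Q to get F-coordinates.
The result is [w]_F = <1, -1, 1, 0>.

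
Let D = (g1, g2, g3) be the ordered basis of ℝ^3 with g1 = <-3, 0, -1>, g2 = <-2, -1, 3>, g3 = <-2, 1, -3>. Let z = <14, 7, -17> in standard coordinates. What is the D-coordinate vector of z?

[z]_D is the unique c with M c = z, where M has columns g1, ..., g3.
Gaussian elimination on [M | z] yields c = (-4, -4, 3).
Check: -4g1 - 4g2 + 3g3 = <14, 7, -17>.

<-4, -4, 3>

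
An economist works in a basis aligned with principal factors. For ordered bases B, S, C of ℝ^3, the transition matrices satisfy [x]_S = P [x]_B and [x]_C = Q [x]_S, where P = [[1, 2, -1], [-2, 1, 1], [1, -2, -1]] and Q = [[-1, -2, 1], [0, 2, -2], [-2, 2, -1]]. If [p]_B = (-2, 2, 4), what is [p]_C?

(-28, 40, 34)

Composing the changes, [p]_C = Q P [p]_B.
Q P = [[4, -6, -2], [-6, 6, 4], [-7, 0, 5]]; applying this to (-2, 2, 4) gives (-28, 40, 34).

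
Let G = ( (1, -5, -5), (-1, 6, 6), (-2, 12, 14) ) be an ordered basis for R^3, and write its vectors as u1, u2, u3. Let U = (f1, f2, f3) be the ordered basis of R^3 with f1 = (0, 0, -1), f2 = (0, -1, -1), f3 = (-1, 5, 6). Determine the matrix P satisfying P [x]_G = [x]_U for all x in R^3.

[[-1, 1, 0], [0, -1, -2], [-1, 1, 2]]

Let M have columns uj and N have columns fj. Then for every x, N [x]_U = x = M [x]_G, so P = N^(-1) M.
Since det N = 1, N^(-1) has integer entries; multiplying gives P = [[-1, 1, 0], [0, -1, -2], [-1, 1, 2]].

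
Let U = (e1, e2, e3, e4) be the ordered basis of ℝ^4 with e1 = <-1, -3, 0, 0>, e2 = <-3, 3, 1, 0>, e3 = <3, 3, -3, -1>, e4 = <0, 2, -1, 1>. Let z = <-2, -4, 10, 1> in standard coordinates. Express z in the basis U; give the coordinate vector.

<-4, -1, -3, -2>

[z]_U is the unique c with M c = z, where M has columns e1, ..., e4.
Gaussian elimination on [M | z] yields c = (-4, -1, -3, -2).
Check: -4e1 - e2 - 3e3 - 2e4 = <-2, -4, 10, 1>.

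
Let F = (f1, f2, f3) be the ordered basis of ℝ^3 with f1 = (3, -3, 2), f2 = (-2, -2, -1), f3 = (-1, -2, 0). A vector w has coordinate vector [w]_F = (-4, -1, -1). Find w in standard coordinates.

(-9, 16, -7)

w = M [w]_F, where M has columns f1, ..., f3.
Carrying out the matrix-vector product, w = (-9, 16, -7).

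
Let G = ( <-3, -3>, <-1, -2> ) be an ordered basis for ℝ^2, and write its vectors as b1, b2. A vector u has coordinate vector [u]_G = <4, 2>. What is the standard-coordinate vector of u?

The coordinates say u = 4b1 + 2b2; adding the scaled basis vectors gives <-14, -16>.

<-14, -16>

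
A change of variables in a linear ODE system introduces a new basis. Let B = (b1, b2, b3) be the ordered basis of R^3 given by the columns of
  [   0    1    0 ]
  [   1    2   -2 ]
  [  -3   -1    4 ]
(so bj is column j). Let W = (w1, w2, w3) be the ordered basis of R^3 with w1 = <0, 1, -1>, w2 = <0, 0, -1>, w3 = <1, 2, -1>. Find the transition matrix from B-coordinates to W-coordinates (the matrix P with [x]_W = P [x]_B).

[[1, 0, -2], [2, 0, -2], [0, 1, 0]]

Column j of P is [bj]_W, since P maps B-coordinates to W-coordinates.
Expressing b1 in W: b1 = w1 + 2w2 + 0·w3, so column 1 of P is <1, 2, 0>.
Doing the same for each bj gives P = [[1, 0, -2], [2, 0, -2], [0, 1, 0]].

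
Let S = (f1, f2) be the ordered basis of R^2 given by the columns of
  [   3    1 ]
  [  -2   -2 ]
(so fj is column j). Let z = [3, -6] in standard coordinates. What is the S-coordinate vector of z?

[0, 3]

Write z = c_1 f1 + c_2 f2 and solve for the c_i.
System: 3c_1 + c_2 = 3, -2c_1 - 2c_2 = -6; solving gives c_1 = 0, c_2 = 3.
Check: 0·f1 + 3f2 = [3, -6].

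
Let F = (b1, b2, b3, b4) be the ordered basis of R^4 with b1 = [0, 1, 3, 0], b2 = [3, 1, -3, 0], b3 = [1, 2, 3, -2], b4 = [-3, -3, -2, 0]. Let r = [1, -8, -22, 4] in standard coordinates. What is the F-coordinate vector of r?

[-1, 3, -2, 2]

Write r = c_1 b1 + ... + c_4 b4 and solve for the c_i.
Row-reducing the augmented matrix [M | r] gives c = (-1, 3, -2, 2).
Check: -b1 + 3b2 - 2b3 + 2b4 = [1, -8, -22, 4].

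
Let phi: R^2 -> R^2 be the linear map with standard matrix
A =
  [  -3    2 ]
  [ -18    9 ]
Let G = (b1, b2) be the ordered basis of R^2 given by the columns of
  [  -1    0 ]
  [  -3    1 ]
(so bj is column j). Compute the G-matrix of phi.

Let P have columns b1, b2. Then [phi]_G = P^(-1) A P.
Here det P = -1, so P^(-1) is integer; computing A P first and then P^(-1)(A P) gives [[3, -2], [0, 3]].

[[3, -2], [0, 3]]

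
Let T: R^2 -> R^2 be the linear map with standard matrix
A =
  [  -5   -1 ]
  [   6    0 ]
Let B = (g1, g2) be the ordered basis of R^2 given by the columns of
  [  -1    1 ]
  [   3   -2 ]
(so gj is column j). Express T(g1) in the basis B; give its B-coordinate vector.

<-2, 0>

Compute T(g1) = A g1 = <2, -6> in standard coordinates.
Then write this in B-coordinates: solve for y in y_1 g1 + y_2 g2 = <2, -6>.
This gives y = <-2, 0>, which is column 1 of [T]_B.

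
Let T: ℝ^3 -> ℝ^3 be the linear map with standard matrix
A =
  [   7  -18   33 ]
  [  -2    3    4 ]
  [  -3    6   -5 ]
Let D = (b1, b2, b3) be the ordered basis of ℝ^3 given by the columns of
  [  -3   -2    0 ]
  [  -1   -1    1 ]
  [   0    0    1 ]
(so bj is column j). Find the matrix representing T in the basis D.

[[3, -2, -3], [-3, 1, -3], [3, 0, 1]]

Let P have columns b1, ..., b3. Then [T]_D = P^(-1) A P.
Here det P = 1, so P^(-1) is integer; computing A P first and then P^(-1)(A P) gives [[3, -2, -3], [-3, 1, -3], [3, 0, 1]].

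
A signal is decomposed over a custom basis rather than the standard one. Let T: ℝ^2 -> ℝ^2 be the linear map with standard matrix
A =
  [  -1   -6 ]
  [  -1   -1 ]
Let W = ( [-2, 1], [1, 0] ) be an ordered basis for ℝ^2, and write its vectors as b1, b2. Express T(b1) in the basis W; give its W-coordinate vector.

Compute T(b1) = A b1 = [-4, 1] in standard coordinates.
Then write this in W-coordinates: solve for y in y_1 b1 + y_2 b2 = [-4, 1].
This gives y = [1, -2], which is column 1 of [T]_W.

[1, -2]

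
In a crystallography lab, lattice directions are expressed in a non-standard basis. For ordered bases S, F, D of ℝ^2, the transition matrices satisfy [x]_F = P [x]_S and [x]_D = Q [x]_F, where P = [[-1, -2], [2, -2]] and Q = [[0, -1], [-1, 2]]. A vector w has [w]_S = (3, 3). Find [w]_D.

Composing the changes, [w]_D = Q P [w]_S.
Q P = [[-2, 2], [5, -2]]; applying this to (3, 3) gives (0, 9).

(0, 9)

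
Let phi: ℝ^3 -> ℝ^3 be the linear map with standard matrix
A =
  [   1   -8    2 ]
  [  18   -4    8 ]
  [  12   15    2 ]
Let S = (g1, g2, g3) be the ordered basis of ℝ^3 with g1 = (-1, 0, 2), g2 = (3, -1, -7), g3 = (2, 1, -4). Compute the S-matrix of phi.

[[3, 2, -1], [2, -1, -3], [0, 1, -3]]

Let P have columns g1, ..., g3. Then [phi]_S = P^(-1) A P.
Here det P = -1, so P^(-1) is integer; computing A P first and then P^(-1)(A P) gives [[3, 2, -1], [2, -1, -3], [0, 1, -3]].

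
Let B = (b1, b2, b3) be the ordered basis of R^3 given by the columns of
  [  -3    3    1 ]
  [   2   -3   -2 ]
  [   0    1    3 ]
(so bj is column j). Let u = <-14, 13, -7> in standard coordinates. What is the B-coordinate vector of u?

<3, -1, -2>

We seek scalars with c_1 b1 + ... + c_3 b3 = u; equivalently solve M c = u where the columns of M are b1, ..., b3.
Solving this 3x3 system gives c = (3, -1, -2).
Check: 3b1 - b2 - 2b3 = <-14, 13, -7>.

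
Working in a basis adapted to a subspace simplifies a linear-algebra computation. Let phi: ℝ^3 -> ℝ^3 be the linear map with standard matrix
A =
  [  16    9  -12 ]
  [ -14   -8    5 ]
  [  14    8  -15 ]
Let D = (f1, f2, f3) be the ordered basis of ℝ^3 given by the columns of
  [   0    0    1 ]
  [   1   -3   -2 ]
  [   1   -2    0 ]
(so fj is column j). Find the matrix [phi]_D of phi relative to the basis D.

[[-3, 2, -2], [2, -2, 0], [-3, -3, -2]]

With P the matrix whose columns are f1, ..., f3, [phi]_D = P^(-1) A P.
Column by column: phi(f1) = A f1 = [-3, -3, -7]; its D-coordinates [-3, 2, -3] give column 1.
Continuing for each basis vector yields [phi]_D = [[-3, 2, -2], [2, -2, 0], [-3, -3, -2]].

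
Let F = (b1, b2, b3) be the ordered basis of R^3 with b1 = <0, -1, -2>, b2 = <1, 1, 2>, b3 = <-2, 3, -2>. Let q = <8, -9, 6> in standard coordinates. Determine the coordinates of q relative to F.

[q]_F is the unique c with M c = q, where M has columns b1, ..., b3.
Solving this 3x3 system gives c = (2, 2, -3).
Check: 2b1 + 2b2 - 3b3 = <8, -9, 6>.

<2, 2, -3>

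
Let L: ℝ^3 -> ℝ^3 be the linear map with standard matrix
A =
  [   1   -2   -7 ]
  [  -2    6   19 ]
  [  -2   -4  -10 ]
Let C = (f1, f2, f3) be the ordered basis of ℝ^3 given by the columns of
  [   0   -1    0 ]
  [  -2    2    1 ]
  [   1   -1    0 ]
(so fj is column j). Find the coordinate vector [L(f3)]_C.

[-2, 2, -2]

Column 3 of [L]_C is the C-coordinate vector of L(f3).
In standard coordinates L(f3) = A f3 = [-2, 6, -4].
Converting to C: [-2, 6, -4] = -2f1 + 2f2 - 2f3, so the coordinate vector is [-2, 2, -2].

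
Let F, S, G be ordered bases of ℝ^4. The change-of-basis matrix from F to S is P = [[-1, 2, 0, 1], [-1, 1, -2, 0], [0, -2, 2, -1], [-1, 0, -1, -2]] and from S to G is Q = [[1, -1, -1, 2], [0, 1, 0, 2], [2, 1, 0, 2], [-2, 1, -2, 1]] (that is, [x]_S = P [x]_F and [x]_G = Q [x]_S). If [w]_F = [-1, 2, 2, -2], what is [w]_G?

[8, 5, 11, -8]

Apply P to get S-coordinates [3, -1, 2, 3], then Q to get G-coordinates.
The result is [w]_G = [8, 5, 11, -8].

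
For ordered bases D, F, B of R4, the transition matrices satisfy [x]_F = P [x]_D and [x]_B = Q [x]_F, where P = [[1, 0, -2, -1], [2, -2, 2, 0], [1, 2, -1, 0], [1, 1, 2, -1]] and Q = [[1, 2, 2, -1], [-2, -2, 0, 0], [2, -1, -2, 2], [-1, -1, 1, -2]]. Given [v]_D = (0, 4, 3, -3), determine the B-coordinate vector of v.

(-10, 10, 12, -16)

First [v]_F = P [v]_D = (-3, -2, 5, 13).
Then [v]_B = Q [v]_F = (-10, 10, 12, -16).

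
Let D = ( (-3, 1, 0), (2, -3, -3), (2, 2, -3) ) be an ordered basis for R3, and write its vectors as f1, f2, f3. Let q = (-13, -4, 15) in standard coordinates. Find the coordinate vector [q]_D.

(1, -1, -4)

[q]_D is the unique c with M c = q, where M has columns f1, ..., f3.
Gaussian elimination on [M | q] yields c = (1, -1, -4).
Check: f1 - f2 - 4f3 = (-13, -4, 15).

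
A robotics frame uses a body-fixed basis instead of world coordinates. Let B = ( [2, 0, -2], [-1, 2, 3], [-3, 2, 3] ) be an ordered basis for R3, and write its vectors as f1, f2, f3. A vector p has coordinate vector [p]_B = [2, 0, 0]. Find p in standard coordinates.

p = M [p]_B, where M has columns f1, ..., f3.
Carrying out the matrix-vector product, p = [4, 0, -4].

[4, 0, -4]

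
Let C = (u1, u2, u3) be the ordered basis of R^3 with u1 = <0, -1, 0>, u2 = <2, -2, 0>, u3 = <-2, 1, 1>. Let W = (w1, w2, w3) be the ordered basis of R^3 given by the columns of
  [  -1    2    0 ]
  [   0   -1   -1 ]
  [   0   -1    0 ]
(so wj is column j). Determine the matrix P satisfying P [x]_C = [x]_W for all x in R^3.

[[0, -2, 0], [0, 0, -1], [1, 2, 0]]

Take x = uj: its C-coordinates are the j-th standard unit vector, so P e_j — column j of P — equals [uj]_W.
u1 = 0·w1 + 0·w2 + w3, giving column 1 = <0, 0, 1>; repeating for each j gives P = [[0, -2, 0], [0, 0, -1], [1, 2, 0]].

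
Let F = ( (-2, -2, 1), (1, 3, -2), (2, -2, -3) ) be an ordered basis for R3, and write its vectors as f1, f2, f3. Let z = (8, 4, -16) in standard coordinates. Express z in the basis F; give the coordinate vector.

Write z = c_1 f1 + ... + c_3 f3 and solve for the c_i.
Gaussian elimination on [M | z] yields c = (1, 4, 3).
Check: f1 + 4f2 + 3f3 = (8, 4, -16).

(1, 4, 3)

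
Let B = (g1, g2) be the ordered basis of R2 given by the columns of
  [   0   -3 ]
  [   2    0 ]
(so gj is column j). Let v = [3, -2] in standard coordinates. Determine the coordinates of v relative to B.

[-1, -1]

[v]_B is the unique c with M c = v, where M has columns g1, g2.
System: 0c_1 - 3c_2 = 3, 2c_1 + 0c_2 = -2; solving gives c_1 = -1, c_2 = -1.
Check: -g1 - g2 = [3, -2].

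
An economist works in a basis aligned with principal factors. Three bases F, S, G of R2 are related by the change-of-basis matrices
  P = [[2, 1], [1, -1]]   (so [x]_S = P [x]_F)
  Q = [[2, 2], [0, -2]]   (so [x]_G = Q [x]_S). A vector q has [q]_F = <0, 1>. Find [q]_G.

<0, 2>

Apply P to get S-coordinates <1, -1>, then Q to get G-coordinates.
The result is [q]_G = <0, 2>.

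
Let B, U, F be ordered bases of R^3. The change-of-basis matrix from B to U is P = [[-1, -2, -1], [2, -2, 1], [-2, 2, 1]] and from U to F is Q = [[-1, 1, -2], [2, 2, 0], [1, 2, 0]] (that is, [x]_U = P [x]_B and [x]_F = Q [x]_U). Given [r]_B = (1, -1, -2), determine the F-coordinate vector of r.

Apply P to get U-coordinates (3, 2, -6), then Q to get F-coordinates.
The result is [r]_F = (11, 10, 7).

(11, 10, 7)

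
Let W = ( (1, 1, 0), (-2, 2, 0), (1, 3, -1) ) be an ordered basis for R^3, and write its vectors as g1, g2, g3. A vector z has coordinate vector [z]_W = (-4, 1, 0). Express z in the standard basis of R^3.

(-6, -2, 0)

z = M [z]_W, where M has columns g1, ..., g3.
Carrying out the matrix-vector product, z = (-6, -2, 0).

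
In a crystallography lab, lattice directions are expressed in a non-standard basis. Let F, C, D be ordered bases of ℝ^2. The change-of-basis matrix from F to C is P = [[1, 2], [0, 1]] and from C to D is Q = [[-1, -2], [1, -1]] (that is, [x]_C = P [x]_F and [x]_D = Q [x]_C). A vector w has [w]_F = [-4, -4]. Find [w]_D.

[20, -8]

Composing the changes, [w]_D = Q P [w]_F.
Q P = [[-1, -4], [1, 1]]; applying this to [-4, -4] gives [20, -8].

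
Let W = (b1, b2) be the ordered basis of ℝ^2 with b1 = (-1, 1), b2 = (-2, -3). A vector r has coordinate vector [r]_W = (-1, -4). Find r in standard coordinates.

By definition r = -b1 - 4b2.
Summing componentwise gives (9, 11).

(9, 11)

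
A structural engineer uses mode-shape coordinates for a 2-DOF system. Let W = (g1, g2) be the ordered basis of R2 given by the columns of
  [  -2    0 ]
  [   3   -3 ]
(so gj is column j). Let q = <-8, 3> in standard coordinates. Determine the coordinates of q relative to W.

<4, 3>

We seek scalars with c_1 g1 + c_2 g2 = q; equivalently solve M c = q where the columns of M are g1, g2.
System: -2c_1 + 0c_2 = -8, 3c_1 - 3c_2 = 3; solving gives c_1 = 4, c_2 = 3.
Check: 4g1 + 3g2 = <-8, 3>.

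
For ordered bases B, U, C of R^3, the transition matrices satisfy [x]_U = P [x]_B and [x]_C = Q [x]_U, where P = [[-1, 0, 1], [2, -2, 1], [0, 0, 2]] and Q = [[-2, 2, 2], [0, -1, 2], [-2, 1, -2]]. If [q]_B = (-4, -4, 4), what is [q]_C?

(8, 12, -28)

Composing the changes, [q]_C = Q P [q]_B.
Q P = [[6, -4, 4], [-2, 2, 3], [4, -2, -5]]; applying this to (-4, -4, 4) gives (8, 12, -28).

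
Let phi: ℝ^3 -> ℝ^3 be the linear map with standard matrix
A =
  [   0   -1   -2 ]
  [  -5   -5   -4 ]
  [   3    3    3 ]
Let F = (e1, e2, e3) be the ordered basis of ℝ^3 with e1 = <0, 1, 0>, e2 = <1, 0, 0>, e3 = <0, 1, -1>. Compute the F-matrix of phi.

[[-2, -2, -1], [-1, 0, 1], [-3, -3, 0]]

The j-th column of [phi]_F is [phi(ej)]_F.
phi(e1) = A e1 = <-1, -5, 3> = -2e1 - e2 - 3e3, so column 1 is <-2, -1, -3>.
Repeating for e2, e3 and assembling the columns gives [[-2, -2, -1], [-1, 0, 1], [-3, -3, 0]].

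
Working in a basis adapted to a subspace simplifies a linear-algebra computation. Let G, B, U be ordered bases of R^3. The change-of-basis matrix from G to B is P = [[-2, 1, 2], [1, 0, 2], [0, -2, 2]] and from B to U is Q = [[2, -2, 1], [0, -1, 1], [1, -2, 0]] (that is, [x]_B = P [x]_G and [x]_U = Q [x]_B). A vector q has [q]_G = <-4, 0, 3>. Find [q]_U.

<30, 4, 10>

Apply P to get B-coordinates <14, 2, 6>, then Q to get U-coordinates.
The result is [q]_U = <30, 4, 10>.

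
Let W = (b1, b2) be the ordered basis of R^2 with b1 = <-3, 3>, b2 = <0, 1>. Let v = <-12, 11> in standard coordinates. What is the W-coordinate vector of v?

<4, -1>

[v]_W is the unique c with M c = v, where M has columns b1, b2.
System: -3c_1 + 0c_2 = -12, 3c_1 + c_2 = 11; solving gives c_1 = 4, c_2 = -1.
Check: 4b1 - b2 = <-12, 11>.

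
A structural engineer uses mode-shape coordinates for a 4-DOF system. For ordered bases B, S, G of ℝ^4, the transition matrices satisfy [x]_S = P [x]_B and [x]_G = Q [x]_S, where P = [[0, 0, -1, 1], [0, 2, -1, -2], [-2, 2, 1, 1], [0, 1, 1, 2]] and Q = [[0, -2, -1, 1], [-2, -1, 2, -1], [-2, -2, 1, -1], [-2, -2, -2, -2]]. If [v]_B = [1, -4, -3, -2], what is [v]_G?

Apply P to get S-coordinates [1, -1, -15, -11], then Q to get G-coordinates.
The result is [v]_G = [6, -20, -4, 52].

[6, -20, -4, 52]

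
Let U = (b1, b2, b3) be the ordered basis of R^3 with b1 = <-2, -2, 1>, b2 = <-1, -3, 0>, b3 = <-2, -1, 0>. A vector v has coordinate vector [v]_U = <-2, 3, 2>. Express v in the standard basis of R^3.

<-3, -7, -2>

v = M [v]_U, where M has columns b1, ..., b3.
Carrying out the matrix-vector product, v = <-3, -7, -2>.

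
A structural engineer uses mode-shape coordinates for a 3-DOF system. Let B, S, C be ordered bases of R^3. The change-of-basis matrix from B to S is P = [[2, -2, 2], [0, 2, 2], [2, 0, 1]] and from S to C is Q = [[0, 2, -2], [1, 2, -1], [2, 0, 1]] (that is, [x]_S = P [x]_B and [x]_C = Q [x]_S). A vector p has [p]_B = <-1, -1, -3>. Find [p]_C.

<-6, -17, -17>

Composing the changes, [p]_C = Q P [p]_B.
Q P = [[-4, 4, 2], [0, 2, 5], [6, -4, 5]]; applying this to <-1, -1, -3> gives <-6, -17, -17>.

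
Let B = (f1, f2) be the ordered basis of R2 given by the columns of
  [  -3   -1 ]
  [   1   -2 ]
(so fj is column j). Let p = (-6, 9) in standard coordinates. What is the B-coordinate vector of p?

(3, -3)

[p]_B is the unique c with M c = p, where M has columns f1, f2.
System: -3c_1 - c_2 = -6, c_1 - 2c_2 = 9; solving gives c_1 = 3, c_2 = -3.
Check: 3f1 - 3f2 = (-6, 9).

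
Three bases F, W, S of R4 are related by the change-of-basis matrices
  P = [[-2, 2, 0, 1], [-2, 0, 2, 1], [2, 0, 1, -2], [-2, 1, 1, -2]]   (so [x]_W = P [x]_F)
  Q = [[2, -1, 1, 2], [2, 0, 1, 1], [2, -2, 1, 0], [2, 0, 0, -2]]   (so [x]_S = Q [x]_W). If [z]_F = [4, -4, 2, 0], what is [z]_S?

Apply P to get W-coordinates [-16, -4, 10, -10], then Q to get S-coordinates.
The result is [z]_S = [-38, -32, -14, -12].

[-38, -32, -14, -12]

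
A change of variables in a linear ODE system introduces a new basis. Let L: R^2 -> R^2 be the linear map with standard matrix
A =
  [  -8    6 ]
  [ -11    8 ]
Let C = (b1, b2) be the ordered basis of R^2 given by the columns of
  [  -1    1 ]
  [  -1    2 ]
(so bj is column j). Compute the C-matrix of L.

The j-th column of [L]_C is [L(bj)]_C.
L(b1) = A b1 = (2, 3) = -b1 + b2, so column 1 is (-1, 1).
Repeating for b2 and assembling the columns gives [[-1, -3], [1, 1]].

[[-1, -3], [1, 1]]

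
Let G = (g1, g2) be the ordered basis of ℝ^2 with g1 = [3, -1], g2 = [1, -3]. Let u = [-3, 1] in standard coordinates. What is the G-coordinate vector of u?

[-1, 0]

[u]_G is the unique c with M c = u, where M has columns g1, g2.
System: 3c_1 + c_2 = -3, -c_1 - 3c_2 = 1; solving gives c_1 = -1, c_2 = 0.
Check: -g1 + 0·g2 = [-3, 1].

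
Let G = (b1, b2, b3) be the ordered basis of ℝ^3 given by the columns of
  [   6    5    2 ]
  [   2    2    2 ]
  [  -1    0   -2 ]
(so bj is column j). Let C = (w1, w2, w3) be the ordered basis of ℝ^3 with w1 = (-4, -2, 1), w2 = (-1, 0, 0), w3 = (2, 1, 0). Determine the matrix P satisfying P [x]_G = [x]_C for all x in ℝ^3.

[[-1, 0, -2], [-2, -1, 2], [0, 2, -2]]

Let M have columns bj and N have columns wj. Then for every x, N [x]_C = x = M [x]_G, so P = N^(-1) M.
Since det N = -1, N^(-1) has integer entries; multiplying gives P = [[-1, 0, -2], [-2, -1, 2], [0, 2, -2]].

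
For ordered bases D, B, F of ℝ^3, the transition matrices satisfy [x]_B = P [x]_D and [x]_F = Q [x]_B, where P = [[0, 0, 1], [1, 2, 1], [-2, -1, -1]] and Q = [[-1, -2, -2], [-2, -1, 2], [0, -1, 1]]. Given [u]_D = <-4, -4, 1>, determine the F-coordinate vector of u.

<-1, 31, 22>

Composing the changes, [u]_F = Q P [u]_D.
Q P = [[2, -2, -1], [-5, -4, -5], [-3, -3, -2]]; applying this to <-4, -4, 1> gives <-1, 31, 22>.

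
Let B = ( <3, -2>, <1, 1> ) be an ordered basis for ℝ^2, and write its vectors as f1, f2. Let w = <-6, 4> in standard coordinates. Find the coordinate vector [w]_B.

We seek scalars with c_1 f1 + c_2 f2 = w; equivalently solve M c = w where the columns of M are f1, f2.
System: 3c_1 + c_2 = -6, -2c_1 + c_2 = 4; solving gives c_1 = -2, c_2 = 0.
Check: -2f1 + 0·f2 = <-6, 4>.

<-2, 0>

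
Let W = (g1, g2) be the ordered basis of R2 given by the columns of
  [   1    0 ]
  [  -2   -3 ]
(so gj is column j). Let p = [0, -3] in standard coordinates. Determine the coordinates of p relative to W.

Write p = c_1 g1 + c_2 g2 and solve for the c_i.
System: c_1 + 0c_2 = 0, -2c_1 - 3c_2 = -3; solving gives c_1 = 0, c_2 = 1.
Check: 0·g1 + g2 = [0, -3].

[0, 1]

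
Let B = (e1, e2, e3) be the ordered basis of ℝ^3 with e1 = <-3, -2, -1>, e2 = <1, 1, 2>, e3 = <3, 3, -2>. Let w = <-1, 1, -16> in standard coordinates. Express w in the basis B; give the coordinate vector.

<2, -4, 3>

Write w = c_1 e1 + ... + c_3 e3 and solve for the c_i.
Row-reducing the augmented matrix [M | w] gives c = (2, -4, 3).
Check: 2e1 - 4e2 + 3e3 = <-1, 1, -16>.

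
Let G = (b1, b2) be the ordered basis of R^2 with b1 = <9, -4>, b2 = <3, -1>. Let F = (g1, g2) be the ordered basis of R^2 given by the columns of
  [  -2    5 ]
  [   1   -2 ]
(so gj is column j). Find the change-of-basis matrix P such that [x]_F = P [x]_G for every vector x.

[[-2, 1], [1, 1]]

Let M have columns bj and N have columns gj. Then for every x, N [x]_F = x = M [x]_G, so P = N^(-1) M.
Since det N = -1, N^(-1) has integer entries; multiplying gives P = [[-2, 1], [1, 1]].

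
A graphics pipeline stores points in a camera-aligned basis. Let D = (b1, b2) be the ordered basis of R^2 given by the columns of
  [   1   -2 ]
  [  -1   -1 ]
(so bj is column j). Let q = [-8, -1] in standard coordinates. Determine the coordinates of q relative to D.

[-2, 3]

[q]_D is the unique c with M c = q, where M has columns b1, b2.
System: c_1 - 2c_2 = -8, -c_1 - c_2 = -1; solving gives c_1 = -2, c_2 = 3.
Check: -2b1 + 3b2 = [-8, -1].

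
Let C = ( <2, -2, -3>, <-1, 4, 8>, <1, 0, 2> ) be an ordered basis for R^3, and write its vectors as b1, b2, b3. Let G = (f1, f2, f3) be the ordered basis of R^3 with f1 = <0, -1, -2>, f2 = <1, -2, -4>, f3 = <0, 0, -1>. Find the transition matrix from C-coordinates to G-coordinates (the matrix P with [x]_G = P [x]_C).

Let M have columns bj and N have columns fj. Then for every x, N [x]_G = x = M [x]_C, so P = N^(-1) M.
Since det N = -1, N^(-1) has integer entries; multiplying gives P = [[-2, -2, -2], [2, -1, 1], [-1, 0, -2]].

[[-2, -2, -2], [2, -1, 1], [-1, 0, -2]]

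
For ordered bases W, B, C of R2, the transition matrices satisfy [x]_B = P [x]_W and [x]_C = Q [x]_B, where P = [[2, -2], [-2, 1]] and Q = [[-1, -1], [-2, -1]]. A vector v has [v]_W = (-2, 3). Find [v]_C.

(3, 13)

First [v]_B = P [v]_W = (-10, 7).
Then [v]_C = Q [v]_B = (3, 13).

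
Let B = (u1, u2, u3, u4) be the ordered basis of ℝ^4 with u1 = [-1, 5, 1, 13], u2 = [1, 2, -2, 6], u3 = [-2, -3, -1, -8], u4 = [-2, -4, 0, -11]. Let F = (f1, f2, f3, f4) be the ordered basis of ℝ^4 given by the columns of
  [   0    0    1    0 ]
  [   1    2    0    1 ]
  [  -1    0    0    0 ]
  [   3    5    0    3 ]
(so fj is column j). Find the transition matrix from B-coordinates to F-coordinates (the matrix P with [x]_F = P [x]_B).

Column j of P is [uj]_F, since P maps B-coordinates to F-coordinates.
Expressing u1 in F: u1 = -f1 + 2f2 - f3 + 2f4, so column 1 of P is [-1, 2, -1, 2].
Doing the same for each uj gives P = [[-1, 2, 1, 0], [2, 0, -1, -1], [-1, 1, -2, -2], [2, 0, -2, -2]].

[[-1, 2, 1, 0], [2, 0, -1, -1], [-1, 1, -2, -2], [2, 0, -2, -2]]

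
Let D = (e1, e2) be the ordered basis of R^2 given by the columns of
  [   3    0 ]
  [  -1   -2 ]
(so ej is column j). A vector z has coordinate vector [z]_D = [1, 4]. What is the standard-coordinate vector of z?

The coordinates say z = e1 + 4e2; adding the scaled basis vectors gives [3, -9].

[3, -9]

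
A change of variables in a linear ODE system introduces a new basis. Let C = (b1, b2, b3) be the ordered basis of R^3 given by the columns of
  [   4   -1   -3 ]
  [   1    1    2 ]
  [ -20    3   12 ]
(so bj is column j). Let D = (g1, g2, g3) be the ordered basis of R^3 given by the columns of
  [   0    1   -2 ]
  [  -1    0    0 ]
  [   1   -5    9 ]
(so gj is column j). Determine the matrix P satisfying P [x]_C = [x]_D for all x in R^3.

[[-1, -1, -2], [2, 1, -1], [-1, 1, 1]]

Take x = bj: its C-coordinates are the j-th standard unit vector, so P e_j — column j of P — equals [bj]_D.
b1 = -g1 + 2g2 - g3, giving column 1 = [-1, 2, -1]; repeating for each j gives P = [[-1, -1, -2], [2, 1, -1], [-1, 1, 1]].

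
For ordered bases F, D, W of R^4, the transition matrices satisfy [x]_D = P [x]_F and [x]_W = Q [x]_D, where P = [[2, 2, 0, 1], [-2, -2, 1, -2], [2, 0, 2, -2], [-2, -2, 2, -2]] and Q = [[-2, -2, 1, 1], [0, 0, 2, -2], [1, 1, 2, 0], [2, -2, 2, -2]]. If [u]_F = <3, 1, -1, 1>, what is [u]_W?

<-6, 28, 2, 68>

Composing the changes, [u]_W = Q P [u]_F.
Q P = [[0, -2, 2, -2], [8, 4, 0, 0], [4, 0, 5, -5], [16, 12, -2, 6]]; applying this to <3, 1, -1, 1> gives <-6, 28, 2, 68>.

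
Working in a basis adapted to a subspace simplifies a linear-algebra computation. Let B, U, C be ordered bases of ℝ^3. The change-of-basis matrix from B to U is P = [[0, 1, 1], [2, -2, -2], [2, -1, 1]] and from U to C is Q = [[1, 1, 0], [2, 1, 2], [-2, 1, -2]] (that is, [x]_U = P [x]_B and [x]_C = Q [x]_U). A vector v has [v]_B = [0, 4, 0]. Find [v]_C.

[-4, -8, -8]

Apply P to get U-coordinates [4, -8, -4], then Q to get C-coordinates.
The result is [v]_C = [-4, -8, -8].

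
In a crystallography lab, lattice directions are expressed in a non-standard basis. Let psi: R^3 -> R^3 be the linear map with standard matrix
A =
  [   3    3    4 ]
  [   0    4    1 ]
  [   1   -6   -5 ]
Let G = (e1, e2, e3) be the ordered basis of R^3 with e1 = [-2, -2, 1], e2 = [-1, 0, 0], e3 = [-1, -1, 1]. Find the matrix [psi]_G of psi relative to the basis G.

[[2, 1, 3], [1, 3, -1], [3, -2, -3]]

The j-th column of [psi]_G is [psi(ej)]_G.
psi(e1) = A e1 = [-8, -7, 5] = 2e1 + e2 + 3e3, so column 1 is [2, 1, 3].
Repeating for e2, e3 and assembling the columns gives [[2, 1, 3], [1, 3, -1], [3, -2, -3]].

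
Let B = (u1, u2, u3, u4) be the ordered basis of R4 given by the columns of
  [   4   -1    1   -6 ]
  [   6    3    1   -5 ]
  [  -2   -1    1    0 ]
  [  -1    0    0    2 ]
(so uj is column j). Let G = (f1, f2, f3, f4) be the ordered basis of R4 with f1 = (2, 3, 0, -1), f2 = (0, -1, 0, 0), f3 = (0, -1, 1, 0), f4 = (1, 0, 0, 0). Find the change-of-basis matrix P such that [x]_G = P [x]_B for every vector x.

Column j of P is [uj]_G, since P maps B-coordinates to G-coordinates.
Expressing u1 in G: u1 = f1 - f2 - 2f3 + 2f4, so column 1 of P is (1, -1, -2, 2).
Doing the same for each uj gives P = [[1, 0, 0, -2], [-1, -2, -2, -1], [-2, -1, 1, 0], [2, -1, 1, -2]].

[[1, 0, 0, -2], [-1, -2, -2, -1], [-2, -1, 1, 0], [2, -1, 1, -2]]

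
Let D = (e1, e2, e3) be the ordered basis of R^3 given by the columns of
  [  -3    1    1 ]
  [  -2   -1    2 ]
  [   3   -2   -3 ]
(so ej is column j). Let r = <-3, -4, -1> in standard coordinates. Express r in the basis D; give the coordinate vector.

<2, 2, 1>

Write r = c_1 e1 + ... + c_3 e3 and solve for the c_i.
Row-reducing the augmented matrix [M | r] gives c = (2, 2, 1).
Check: 2e1 + 2e2 + e3 = <-3, -4, -1>.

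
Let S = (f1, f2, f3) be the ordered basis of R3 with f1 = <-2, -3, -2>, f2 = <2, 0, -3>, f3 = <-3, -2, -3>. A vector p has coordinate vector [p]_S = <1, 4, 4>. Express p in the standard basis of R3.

<-6, -11, -26>

The coordinates say p = f1 + 4f2 + 4f3; adding the scaled basis vectors gives <-6, -11, -26>.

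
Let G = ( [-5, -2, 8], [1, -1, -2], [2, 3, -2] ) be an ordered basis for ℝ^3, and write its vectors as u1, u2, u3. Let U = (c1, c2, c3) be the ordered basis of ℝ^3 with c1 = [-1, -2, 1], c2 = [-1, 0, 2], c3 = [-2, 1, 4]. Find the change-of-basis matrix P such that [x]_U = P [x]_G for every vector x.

Let M have columns uj and N have columns cj. Then for every x, N [x]_U = x = M [x]_G, so P = N^(-1) M.
Since det N = 1, N^(-1) has integer entries; multiplying gives P = [[2, 0, -2], [-1, 1, 2], [2, -1, -1]].

[[2, 0, -2], [-1, 1, 2], [2, -1, -1]]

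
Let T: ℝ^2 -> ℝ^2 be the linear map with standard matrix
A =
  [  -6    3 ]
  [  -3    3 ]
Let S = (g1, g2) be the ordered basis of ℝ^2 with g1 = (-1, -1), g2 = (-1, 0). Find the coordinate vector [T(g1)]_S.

Compute T(g1) = A g1 = (3, 0) in standard coordinates.
Then write this in S-coordinates: solve for y in y_1 g1 + y_2 g2 = (3, 0).
This gives y = (0, -3), which is column 1 of [T]_S.

(0, -3)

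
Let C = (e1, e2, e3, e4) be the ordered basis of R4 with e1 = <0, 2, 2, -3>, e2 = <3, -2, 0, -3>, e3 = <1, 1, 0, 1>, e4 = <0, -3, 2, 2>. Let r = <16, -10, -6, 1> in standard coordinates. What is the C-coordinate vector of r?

<-3, 4, 4, 0>

Write r = c_1 e1 + ... + c_4 e4 and solve for the c_i.
Solving this 4x4 system gives c = (-3, 4, 4, 0).
Check: -3e1 + 4e2 + 4e3 + 0·e4 = <16, -10, -6, 1>.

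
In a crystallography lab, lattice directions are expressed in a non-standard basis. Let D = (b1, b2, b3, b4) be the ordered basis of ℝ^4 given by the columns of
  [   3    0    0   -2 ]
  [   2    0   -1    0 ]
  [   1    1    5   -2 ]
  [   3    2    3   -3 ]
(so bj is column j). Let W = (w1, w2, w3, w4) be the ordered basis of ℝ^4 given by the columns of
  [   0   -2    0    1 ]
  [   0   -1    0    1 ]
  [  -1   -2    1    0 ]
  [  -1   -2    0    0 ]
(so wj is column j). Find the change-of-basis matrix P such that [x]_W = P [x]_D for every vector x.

[[-1, -2, -1, -1], [-1, 0, -1, 2], [-2, -1, 2, 1], [1, 0, -2, 2]]

Column j of P is [bj]_W, since P maps D-coordinates to W-coordinates.
Expressing b1 in W: b1 = -w1 - w2 - 2w3 + w4, so column 1 of P is [-1, -1, -2, 1].
Doing the same for each bj gives P = [[-1, -2, -1, -1], [-1, 0, -1, 2], [-2, -1, 2, 1], [1, 0, -2, 2]].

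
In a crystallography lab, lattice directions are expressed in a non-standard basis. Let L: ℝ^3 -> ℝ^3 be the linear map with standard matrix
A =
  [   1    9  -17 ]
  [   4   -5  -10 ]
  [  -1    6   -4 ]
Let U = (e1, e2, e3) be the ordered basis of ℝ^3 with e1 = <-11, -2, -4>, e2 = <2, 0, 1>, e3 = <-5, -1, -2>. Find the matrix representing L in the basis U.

[[-3, 1, -1], [3, -2, -3], [0, 0, -3]]

With P the matrix whose columns are e1, ..., e3, [L]_U = P^(-1) A P.
Column by column: L(e1) = A e1 = <39, 6, 15>; its U-coordinates <-3, 3, 0> give column 1.
Continuing for each basis vector yields [L]_U = [[-3, 1, -1], [3, -2, -3], [0, 0, -3]].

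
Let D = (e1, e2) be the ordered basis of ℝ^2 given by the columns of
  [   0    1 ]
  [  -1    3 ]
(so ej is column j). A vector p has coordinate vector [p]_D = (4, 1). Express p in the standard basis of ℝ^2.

(1, -1)

The coordinates say p = 4e1 + e2; adding the scaled basis vectors gives (1, -1).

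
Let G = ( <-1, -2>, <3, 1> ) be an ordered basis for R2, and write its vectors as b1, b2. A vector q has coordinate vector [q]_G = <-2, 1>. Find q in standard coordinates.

<5, 5>

q = M [q]_G, where M has columns b1, b2.
Carrying out the matrix-vector product, q = <5, 5>.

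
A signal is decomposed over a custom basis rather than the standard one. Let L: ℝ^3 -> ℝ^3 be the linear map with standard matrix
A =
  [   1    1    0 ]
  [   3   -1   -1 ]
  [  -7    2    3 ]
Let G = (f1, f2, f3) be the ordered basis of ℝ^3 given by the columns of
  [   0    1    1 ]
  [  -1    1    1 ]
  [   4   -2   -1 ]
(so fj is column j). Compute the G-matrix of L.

The j-th column of [L]_G is [L(fj)]_G.
L(f1) = A f1 = (-1, -3, 10) = 2f1 - f2 + 0·f3, so column 1 is (2, -1, 0).
Repeating for f2, f3 and assembling the columns gives [[2, -2, -1], [-1, 1, 2], [0, 1, 0]].

[[2, -2, -1], [-1, 1, 2], [0, 1, 0]]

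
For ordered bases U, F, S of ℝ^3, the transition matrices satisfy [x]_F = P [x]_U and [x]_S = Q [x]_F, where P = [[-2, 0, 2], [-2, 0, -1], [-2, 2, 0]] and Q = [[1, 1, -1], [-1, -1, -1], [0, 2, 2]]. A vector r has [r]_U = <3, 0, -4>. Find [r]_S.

Apply P to get F-coordinates <-14, -2, -6>, then Q to get S-coordinates.
The result is [r]_S = <-10, 22, -16>.

<-10, 22, -16>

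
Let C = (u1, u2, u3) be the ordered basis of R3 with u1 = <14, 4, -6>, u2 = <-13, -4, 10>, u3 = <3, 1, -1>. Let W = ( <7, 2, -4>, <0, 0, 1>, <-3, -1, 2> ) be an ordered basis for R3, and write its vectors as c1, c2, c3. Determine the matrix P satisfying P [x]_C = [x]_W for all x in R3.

[[2, -1, 0], [2, 2, 1], [0, 2, -1]]

Let M have columns uj and N have columns cj. Then for every x, N [x]_W = x = M [x]_C, so P = N^(-1) M.
Since det N = 1, N^(-1) has integer entries; multiplying gives P = [[2, -1, 0], [2, 2, 1], [0, 2, -1]].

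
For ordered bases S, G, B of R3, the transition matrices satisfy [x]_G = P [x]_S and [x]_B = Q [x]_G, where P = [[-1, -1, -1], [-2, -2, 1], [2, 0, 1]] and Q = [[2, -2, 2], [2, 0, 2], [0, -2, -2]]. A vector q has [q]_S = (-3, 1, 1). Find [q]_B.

First [q]_G = P [q]_S = (1, 5, -5).
Then [q]_B = Q [q]_G = (-18, -8, 0).

(-18, -8, 0)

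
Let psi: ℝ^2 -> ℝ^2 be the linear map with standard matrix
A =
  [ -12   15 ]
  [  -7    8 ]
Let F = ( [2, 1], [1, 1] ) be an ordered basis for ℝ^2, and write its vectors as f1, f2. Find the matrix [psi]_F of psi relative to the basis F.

[[-3, 2], [-3, -1]]

The j-th column of [psi]_F is [psi(fj)]_F.
psi(f1) = A f1 = [-9, -6] = -3f1 - 3f2, so column 1 is [-3, -3].
Repeating for f2 and assembling the columns gives [[-3, 2], [-3, -1]].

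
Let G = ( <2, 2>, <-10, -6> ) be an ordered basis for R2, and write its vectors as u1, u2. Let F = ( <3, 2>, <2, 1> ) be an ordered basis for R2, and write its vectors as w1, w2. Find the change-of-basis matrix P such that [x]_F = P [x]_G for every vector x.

Column j of P is [uj]_F, since P maps G-coordinates to F-coordinates.
Expressing u1 in F: u1 = 2w1 - 2w2, so column 1 of P is <2, -2>.
Doing the same for each uj gives P = [[2, -2], [-2, -2]].

[[2, -2], [-2, -2]]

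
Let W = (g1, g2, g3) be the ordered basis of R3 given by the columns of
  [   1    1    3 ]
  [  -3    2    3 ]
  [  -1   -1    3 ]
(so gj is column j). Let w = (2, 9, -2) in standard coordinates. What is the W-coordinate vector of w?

(-1, 3, 0)

We seek scalars with c_1 g1 + ... + c_3 g3 = w; equivalently solve M c = w where the columns of M are g1, ..., g3.
Row-reducing the augmented matrix [M | w] gives c = (-1, 3, 0).
Check: -g1 + 3g2 + 0·g3 = (2, 9, -2).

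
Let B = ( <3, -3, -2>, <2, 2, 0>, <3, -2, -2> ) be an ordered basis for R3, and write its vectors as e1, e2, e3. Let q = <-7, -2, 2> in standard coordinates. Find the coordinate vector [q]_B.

Write q = c_1 e1 + ... + c_3 e3 and solve for the c_i.
Gaussian elimination on [M | q] yields c = (0, -2, -1).
Check: 0·e1 - 2e2 - e3 = <-7, -2, 2>.

<0, -2, -1>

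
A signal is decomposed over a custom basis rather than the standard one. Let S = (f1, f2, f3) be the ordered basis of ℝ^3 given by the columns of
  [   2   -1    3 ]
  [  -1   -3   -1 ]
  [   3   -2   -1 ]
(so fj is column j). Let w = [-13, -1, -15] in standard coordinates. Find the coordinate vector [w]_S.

We seek scalars with c_1 f1 + ... + c_3 f3 = w; equivalently solve M c = w where the columns of M are f1, ..., f3.
Solving this 3x3 system gives c = (-4, 2, -1).
Check: -4f1 + 2f2 - f3 = [-13, -1, -15].

[-4, 2, -1]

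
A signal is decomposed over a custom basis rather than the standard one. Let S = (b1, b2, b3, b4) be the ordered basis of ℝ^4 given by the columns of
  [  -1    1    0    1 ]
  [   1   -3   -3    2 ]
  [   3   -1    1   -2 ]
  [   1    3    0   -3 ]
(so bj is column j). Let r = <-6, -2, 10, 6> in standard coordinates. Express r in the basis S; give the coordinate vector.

<0, -2, 0, -4>

[r]_S is the unique c with M c = r, where M has columns b1, ..., b4.
Gaussian elimination on [M | r] yields c = (0, -2, 0, -4).
Check: 0·b1 - 2b2 + 0·b3 - 4b4 = <-6, -2, 10, 6>.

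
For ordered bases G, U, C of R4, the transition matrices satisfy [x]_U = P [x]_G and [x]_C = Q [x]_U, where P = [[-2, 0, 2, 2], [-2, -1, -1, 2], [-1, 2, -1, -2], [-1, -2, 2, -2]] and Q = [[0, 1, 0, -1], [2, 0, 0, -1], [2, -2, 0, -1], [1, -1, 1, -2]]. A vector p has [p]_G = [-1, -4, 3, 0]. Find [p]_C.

Composing the changes, [p]_C = Q P [p]_G.
Q P = [[-1, 1, -3, 4], [-3, 2, 2, 6], [1, 4, 4, 2], [1, 7, -2, 2]]; applying this to [-1, -4, 3, 0] gives [-12, 1, -5, -35].

[-12, 1, -5, -35]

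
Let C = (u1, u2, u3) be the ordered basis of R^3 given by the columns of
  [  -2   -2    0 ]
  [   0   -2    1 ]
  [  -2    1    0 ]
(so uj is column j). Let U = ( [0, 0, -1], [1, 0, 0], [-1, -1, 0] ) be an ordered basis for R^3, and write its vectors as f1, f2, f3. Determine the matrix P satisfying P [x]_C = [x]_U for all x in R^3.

[[2, -1, 0], [-2, 0, -1], [0, 2, -1]]

Take x = uj: its C-coordinates are the j-th standard unit vector, so P e_j — column j of P — equals [uj]_U.
u1 = 2f1 - 2f2 + 0·f3, giving column 1 = [2, -2, 0]; repeating for each j gives P = [[2, -1, 0], [-2, 0, -1], [0, 2, -1]].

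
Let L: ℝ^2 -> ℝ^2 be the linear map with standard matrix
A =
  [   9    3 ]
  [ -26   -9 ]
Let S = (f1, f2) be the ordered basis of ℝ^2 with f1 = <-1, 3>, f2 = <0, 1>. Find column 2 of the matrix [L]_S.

Column 2 of [L]_S is the S-coordinate vector of L(f2).
In standard coordinates L(f2) = A f2 = <3, -9>.
Converting to S: <3, -9> = -3f1 + 0·f2, so the coordinate vector is <-3, 0>.

<-3, 0>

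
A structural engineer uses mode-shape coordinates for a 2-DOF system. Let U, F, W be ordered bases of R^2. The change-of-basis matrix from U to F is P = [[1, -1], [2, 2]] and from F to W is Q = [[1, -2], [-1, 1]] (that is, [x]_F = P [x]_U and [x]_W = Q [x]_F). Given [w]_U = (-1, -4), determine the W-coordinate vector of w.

First [w]_F = P [w]_U = (3, -10).
Then [w]_W = Q [w]_F = (23, -13).

(23, -13)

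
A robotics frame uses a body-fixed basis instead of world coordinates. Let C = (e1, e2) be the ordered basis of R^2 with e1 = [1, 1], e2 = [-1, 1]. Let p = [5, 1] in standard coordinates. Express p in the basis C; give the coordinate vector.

[3, -2]

[p]_C is the unique c with M c = p, where M has columns e1, e2.
System: c_1 - c_2 = 5, c_1 + c_2 = 1; solving gives c_1 = 3, c_2 = -2.
Check: 3e1 - 2e2 = [5, 1].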